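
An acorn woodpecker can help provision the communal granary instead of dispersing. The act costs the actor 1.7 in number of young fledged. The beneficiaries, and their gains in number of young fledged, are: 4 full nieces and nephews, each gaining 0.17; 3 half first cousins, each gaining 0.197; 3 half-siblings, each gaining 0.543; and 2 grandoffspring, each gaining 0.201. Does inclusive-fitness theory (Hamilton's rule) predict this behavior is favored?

No

Hamilton's rule: the trait is favored when the sum of r·B over every recipient exceeds the actor's cost C.
r to a full niece or nephew = 0.25 (full aunt/uncle↔niece/nephew: two paths of length 3 through the shared grandparent pair: r = 2·(1/2)^3 = 1/4).
r to a half first cousin = 1/16 (half first cousins share one grandparent — one path of length 4: r = (1/2)^4 = 1/16).
r to a half-sibling = 0.25 (half-sibs share one parent — one path of length 2: r = (1/2)^2 = 1/4).
r to a grandoffspring = 0.25 (two parent–offspring links: r = (1/2)^2 = 1/4).
Summing one r·B term per recipient: 4·0.25·0.17 + 3·0.0625·0.197 + 3·0.25·0.543 + 2·0.25·0.201 = 0.7146875.
0.7146875 < 1.7: the indirect benefit is less than the cost.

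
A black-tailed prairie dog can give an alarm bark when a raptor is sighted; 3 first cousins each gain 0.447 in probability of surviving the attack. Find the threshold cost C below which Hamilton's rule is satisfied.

r to a first cousin = 1/8 (first cousins share one grandparent pair — two paths of length 4: r = 2·(1/2)^4 = 1/8).
Hamilton's rule: n·r·B > C, so the trait is favored while C < n·r·B = 3·0.125·0.447 = 0.167625.

0.167625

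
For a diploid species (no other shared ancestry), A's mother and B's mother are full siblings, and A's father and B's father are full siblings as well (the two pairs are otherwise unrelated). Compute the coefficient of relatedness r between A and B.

0.25

Relatedness sums over independent paths through distinct common ancestors.
A and B are related in two ways: first cousins through their mothers (r = 1/8) and first cousins through their fathers (r = 1/8) — i.e. double first cousins.
r = 1/8 + 1/8 = 0.25.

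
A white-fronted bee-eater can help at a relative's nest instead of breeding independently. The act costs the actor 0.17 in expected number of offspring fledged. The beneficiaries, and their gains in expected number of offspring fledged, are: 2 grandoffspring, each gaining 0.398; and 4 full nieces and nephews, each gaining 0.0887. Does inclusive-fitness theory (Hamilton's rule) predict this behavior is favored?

Hamilton's rule: the trait is favored when the sum of r·B over every recipient exceeds the actor's cost C.
r to a grandoffspring = 1/4 (two parent–offspring links: r = (1/2)^2 = 1/4).
r to a full niece or nephew = 0.25 (full aunt/uncle↔niece/nephew: two paths of length 3 through the shared grandparent pair: r = 2·(1/2)^3 = 1/4).
Summing one r·B term per recipient: 2·0.25·0.398 + 4·0.25·0.0887 = 0.2877.
0.2877 > 0.17: the indirect benefit exceeds the cost.

Yes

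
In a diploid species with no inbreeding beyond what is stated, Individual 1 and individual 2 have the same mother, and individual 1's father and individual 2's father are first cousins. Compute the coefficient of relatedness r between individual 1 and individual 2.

0.28125

Relatedness sums over independent paths through distinct common ancestors.
Individual 1 and individual 2 are related in two ways: half-sibs through their shared mother (r = 1/4) and second cousins through their fathers (r = 1/32).
r = 1/4 + 1/32 = 0.28125.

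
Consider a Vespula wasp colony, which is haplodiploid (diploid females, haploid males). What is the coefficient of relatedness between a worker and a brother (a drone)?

0.25

Her haploid brother carries none of their father's genes and a random half of their mother's genome; that half matches the maternal half of her own genome with probability 1/2: r = 1/2 · 1/2 = 1/4.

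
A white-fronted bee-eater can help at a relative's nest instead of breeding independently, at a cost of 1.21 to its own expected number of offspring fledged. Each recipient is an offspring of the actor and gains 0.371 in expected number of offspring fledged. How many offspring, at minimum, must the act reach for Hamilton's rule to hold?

r to an offspring = 1/2 (one parent–offspring link: r = (1/2)^1 = 1/2).
Hamilton's rule: n·r·B > C  ⇒  n > C/(r·B) = 1.21/(0.5·0.371) = 6.523.
The smallest integer exceeding 6.523 is 7.

7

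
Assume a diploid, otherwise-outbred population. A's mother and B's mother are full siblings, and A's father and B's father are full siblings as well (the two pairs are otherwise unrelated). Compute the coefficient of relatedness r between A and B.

0.25

Wright's path rule: contributions from independent ancestry routes add.
A and B are related in two ways: first cousins through their mothers (r = 1/8) and first cousins through their fathers (r = 1/8) — i.e. double first cousins.
r = 1/8 + 1/8 = 0.25.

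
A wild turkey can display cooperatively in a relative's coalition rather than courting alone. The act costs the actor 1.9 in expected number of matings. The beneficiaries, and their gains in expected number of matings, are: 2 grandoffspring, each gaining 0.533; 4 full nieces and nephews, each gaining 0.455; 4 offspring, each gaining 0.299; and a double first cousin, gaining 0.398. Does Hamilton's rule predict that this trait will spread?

No

Hamilton's rule: the trait is favored when the sum of r·B over every recipient exceeds the actor's cost C.
r to a grandoffspring = 1/4 (two parent–offspring links: r = (1/2)^2 = 1/4).
r to a full niece or nephew = 1/4 (full aunt/uncle↔niece/nephew: two paths of length 3 through the shared grandparent pair: r = 2·(1/2)^3 = 1/4).
r to an offspring = 1/2 (one parent–offspring link: r = (1/2)^1 = 1/2).
r to a double first cousin = 0.25 (double first cousins share both grandparent pairs — four paths of length 4: r = 4·(1/2)^4 = 1/4).
Summing one r·B term per recipient: 2·0.25·0.533 + 4·0.25·0.455 + 4·0.5·0.299 + 1·0.25·0.398 = 1.419.
1.419 < 1.9: the indirect benefit is less than the cost.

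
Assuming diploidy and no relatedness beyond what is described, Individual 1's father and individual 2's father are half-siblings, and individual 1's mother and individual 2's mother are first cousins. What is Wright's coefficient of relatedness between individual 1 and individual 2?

With two independent routes of shared ancestry, r is the sum of the two contributions.
Individual 1 and individual 2 are related in two ways: half first cousins through their fathers (r = 1/16) and second cousins through their mothers (r = 1/32).
r = 1/16 + 1/32 = 0.09375.

0.09375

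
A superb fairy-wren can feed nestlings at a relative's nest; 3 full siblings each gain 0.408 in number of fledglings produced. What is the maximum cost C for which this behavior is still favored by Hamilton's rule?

r to a full sibling = 0.5 (full sibs share both parents — two paths of length 2: r = 2·(1/2)^2 = 1/2).
Hamilton's rule: n·r·B > C, so the trait is favored while C < n·r·B = 3·0.5·0.408 = 0.612.

0.612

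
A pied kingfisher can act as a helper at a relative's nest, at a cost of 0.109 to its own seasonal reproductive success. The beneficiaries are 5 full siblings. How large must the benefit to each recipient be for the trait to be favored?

r to a full sibling = 0.5 (full sibs share both parents — two paths of length 2: r = 2·(1/2)^2 = 1/2).
Hamilton's rule with n recipients of equal r: n·r·B > C, so B > C/(n·r) = 0.109/(5·0.5) = 0.0436.

0.0436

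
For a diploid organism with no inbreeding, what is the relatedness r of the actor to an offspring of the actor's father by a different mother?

Each parent–offspring link contributes a factor of 1/2, and independent paths through distinct common ancestors add.
Half-sibs share one parent — one path of length 2: r = (1/2)^2 = 1/4.

0.25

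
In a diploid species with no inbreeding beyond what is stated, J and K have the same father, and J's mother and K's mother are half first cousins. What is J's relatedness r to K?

Relatedness sums over independent paths through distinct common ancestors.
J and K are related in two ways: half-sibs through their shared father (r = 1/4) and half second cousins through their mothers (r = 1/64).
r = 1/4 + 1/64 = 0.265625.

0.265625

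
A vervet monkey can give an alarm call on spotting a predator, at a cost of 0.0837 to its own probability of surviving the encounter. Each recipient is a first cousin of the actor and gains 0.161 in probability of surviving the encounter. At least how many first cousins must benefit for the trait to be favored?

5

r to a first cousin = 0.125 (first cousins share one grandparent pair — two paths of length 4: r = 2·(1/2)^4 = 1/8).
Hamilton's rule: n·r·B > C  ⇒  n > C/(r·B) = 0.0837/(0.125·0.161) = 4.159.
The smallest integer exceeding 4.159 is 5.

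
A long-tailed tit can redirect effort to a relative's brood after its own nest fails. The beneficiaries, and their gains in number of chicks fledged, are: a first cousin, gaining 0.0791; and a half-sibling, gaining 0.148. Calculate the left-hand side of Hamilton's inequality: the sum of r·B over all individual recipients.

r to a first cousin = 1/8 (first cousins share one grandparent pair — two paths of length 4: r = 2·(1/2)^4 = 1/8).
r to a half-sibling = 0.25 (half-sibs share one parent — one path of length 2: r = (1/2)^2 = 1/4).
Summing one r·B term per recipient: 1·0.125·0.0791 + 1·0.25·0.148 = 0.0468875.

0.0468875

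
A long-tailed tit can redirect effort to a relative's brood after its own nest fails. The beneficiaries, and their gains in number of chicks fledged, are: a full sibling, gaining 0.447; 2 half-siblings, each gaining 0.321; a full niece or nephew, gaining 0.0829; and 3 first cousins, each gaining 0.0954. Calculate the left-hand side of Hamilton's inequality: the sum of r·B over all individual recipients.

0.4405

r to a full sibling = 0.5 (full sibs share both parents — two paths of length 2: r = 2·(1/2)^2 = 1/2).
r to a half-sibling = 1/4 (half-sibs share one parent — one path of length 2: r = (1/2)^2 = 1/4).
r to a full niece or nephew = 1/4 (full aunt/uncle↔niece/nephew: two paths of length 3 through the shared grandparent pair: r = 2·(1/2)^3 = 1/4).
r to a first cousin = 0.125 (first cousins share one grandparent pair — two paths of length 4: r = 2·(1/2)^4 = 1/8).
Summing one r·B term per recipient: 1·0.5·0.447 + 2·0.25·0.321 + 1·0.25·0.0829 + 3·0.125·0.0954 = 0.4405.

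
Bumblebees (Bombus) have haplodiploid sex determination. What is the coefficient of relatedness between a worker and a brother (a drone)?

0.25

Her haploid brother carries none of their father's genes and a random half of their mother's genome; that half matches the maternal half of her own genome with probability 1/2: r = 1/2 · 1/2 = 1/4.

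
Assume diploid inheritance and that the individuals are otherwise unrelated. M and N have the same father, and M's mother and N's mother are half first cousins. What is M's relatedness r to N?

0.265625

With two independent routes of shared ancestry, r is the sum of the two contributions.
M and N are related in two ways: half-sibs through their shared father (r = 1/4) and half second cousins through their mothers (r = 1/64).
r = 1/4 + 1/64 = 17/64 = 0.265625.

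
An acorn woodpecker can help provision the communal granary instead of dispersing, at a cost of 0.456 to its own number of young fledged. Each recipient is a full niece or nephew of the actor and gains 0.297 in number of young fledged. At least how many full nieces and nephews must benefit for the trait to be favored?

r to a full niece or nephew = 1/4 (full aunt/uncle↔niece/nephew: two paths of length 3 through the shared grandparent pair: r = 2·(1/2)^3 = 1/4).
Hamilton's rule: n·r·B > C  ⇒  n > C/(r·B) = 0.456/(0.25·0.297) = 6.141.
The smallest integer exceeding 6.141 is 7.

7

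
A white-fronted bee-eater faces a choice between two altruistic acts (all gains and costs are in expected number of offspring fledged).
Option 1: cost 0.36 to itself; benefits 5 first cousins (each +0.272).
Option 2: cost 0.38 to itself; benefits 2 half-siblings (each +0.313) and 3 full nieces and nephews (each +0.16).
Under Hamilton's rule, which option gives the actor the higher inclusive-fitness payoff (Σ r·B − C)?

Option 1: r to a first cousin = 0.125.
Option 1: Σ r·B − C = (5·0.125·0.272) − 0.36 = -0.19.
Option 2: r to a half-sibling = 0.25.
Option 2: r to a full niece or nephew = 0.25.
Option 2: Σ r·B − C = (2·0.25·0.313 + 3·0.25·0.16) − 0.38 = -0.1035.
Option 2 has the higher net inclusive-fitness payoff.

Option 2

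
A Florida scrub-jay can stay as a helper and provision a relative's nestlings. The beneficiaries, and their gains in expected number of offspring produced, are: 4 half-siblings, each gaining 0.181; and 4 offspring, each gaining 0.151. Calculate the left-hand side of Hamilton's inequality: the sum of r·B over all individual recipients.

r to a half-sibling = 0.25 (half-sibs share one parent — one path of length 2: r = (1/2)^2 = 1/4).
r to an offspring = 1/2 (one parent–offspring link: r = (1/2)^1 = 1/2).
Summing one r·B term per recipient: 4·0.25·0.181 + 4·0.5·0.151 = 0.483.

0.483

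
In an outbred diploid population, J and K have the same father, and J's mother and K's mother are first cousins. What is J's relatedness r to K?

0.28125

Independent pedigree routes through distinct common ancestors add.
J and K are related in two ways: half-sibs through their shared father (r = 1/4) and second cousins through their mothers (r = 1/32).
r = 1/4 + 1/32 = 0.28125.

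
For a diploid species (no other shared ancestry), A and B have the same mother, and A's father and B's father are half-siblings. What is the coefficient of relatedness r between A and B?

0.3125

Wright's path rule: contributions from independent ancestry routes add.
A and B are related in two ways: half-sibs through their shared mother (r = 1/4) and half first cousins through their fathers (r = 1/16).
r = 1/4 + 1/16 = 0.3125.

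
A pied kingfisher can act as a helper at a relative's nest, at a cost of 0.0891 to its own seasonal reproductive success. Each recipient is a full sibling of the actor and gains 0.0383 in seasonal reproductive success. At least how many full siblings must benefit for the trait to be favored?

r to a full sibling = 0.5 (full sibs share both parents — two paths of length 2: r = 2·(1/2)^2 = 1/2).
Hamilton's rule: n·r·B > C  ⇒  n > C/(r·B) = 0.0891/(0.5·0.0383) = 4.653.
The smallest integer exceeding 4.653 is 5.

5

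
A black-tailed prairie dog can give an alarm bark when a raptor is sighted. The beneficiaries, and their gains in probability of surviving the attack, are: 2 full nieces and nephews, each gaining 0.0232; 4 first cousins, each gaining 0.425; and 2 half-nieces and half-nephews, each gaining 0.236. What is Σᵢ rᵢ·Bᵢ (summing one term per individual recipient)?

r to a full niece or nephew = 0.25 (full aunt/uncle↔niece/nephew: two paths of length 3 through the shared grandparent pair: r = 2·(1/2)^3 = 1/4).
r to a first cousin = 1/8 (first cousins share one grandparent pair — two paths of length 4: r = 2·(1/2)^4 = 1/8).
r to a half-niece or half-nephew = 1/8 (half-aunt/uncle↔niece/nephew: one path of length 3: r = (1/2)^3 = 1/8).
Summing one r·B term per recipient: 2·0.25·0.0232 + 4·0.125·0.425 + 2·0.125·0.236 = 0.2831.

0.2831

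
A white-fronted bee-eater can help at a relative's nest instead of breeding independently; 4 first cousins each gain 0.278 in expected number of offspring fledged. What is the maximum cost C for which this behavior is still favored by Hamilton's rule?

r to a first cousin = 0.125 (first cousins share one grandparent pair — two paths of length 4: r = 2·(1/2)^4 = 1/8).
Hamilton's rule: n·r·B > C, so the trait is favored while C < n·r·B = 4·0.125·0.278 = 0.139.

0.139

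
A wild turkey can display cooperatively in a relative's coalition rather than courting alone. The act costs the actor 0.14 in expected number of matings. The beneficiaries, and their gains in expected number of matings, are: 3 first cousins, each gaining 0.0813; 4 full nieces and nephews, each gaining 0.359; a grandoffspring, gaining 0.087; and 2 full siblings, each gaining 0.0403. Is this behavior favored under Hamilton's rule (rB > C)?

Hamilton's rule: the trait is favored when the sum of r·B over every recipient exceeds the actor's cost C.
r to a first cousin = 1/8 (first cousins share one grandparent pair — two paths of length 4: r = 2·(1/2)^4 = 1/8).
r to a full niece or nephew = 0.25 (full aunt/uncle↔niece/nephew: two paths of length 3 through the shared grandparent pair: r = 2·(1/2)^3 = 1/4).
r to a grandoffspring = 1/4 (two parent–offspring links: r = (1/2)^2 = 1/4).
r to a full sibling = 0.5 (full sibs share both parents — two paths of length 2: r = 2·(1/2)^2 = 1/2).
Summing one r·B term per recipient: 3·0.125·0.0813 + 4·0.25·0.359 + 1·0.25·0.087 + 2·0.5·0.0403 = 0.4515375.
0.4515375 > 0.14: the indirect benefit exceeds the cost.

Yes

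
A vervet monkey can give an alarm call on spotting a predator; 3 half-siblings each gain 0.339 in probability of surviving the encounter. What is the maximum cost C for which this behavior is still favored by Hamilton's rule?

0.25425

r to a half-sibling = 0.25 (half-sibs share one parent — one path of length 2: r = (1/2)^2 = 1/4).
Hamilton's rule: n·r·B > C, so the trait is favored while C < n·r·B = 3·0.25·0.339 = 0.25425.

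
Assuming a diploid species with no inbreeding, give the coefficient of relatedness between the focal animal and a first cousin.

First cousins share one grandparent pair — two paths of length 4: r = 2·(1/2)^4 = 1/8.

0.125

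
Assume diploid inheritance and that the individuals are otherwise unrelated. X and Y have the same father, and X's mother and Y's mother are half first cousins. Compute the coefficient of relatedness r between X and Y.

0.265625

Wright's path rule: contributions from independent ancestry routes add.
X and Y are related in two ways: half-sibs through their shared father (r = 1/4) and half second cousins through their mothers (r = 1/64).
r = 1/4 + 1/64 = 17/64 = 0.265625.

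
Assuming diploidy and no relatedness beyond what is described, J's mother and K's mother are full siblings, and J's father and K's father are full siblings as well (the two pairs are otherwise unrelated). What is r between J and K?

Independent pedigree routes through distinct common ancestors add.
J and K are related in two ways: first cousins through their mothers (r = 1/8) and first cousins through their fathers (r = 1/8) — i.e. double first cousins.
r = 1/8 + 1/8 = 0.25.

0.25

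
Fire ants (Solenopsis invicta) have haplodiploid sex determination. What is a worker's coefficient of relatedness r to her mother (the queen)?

0.5

One meiotic link between diploid queen and diploid daughter: r = 1/2.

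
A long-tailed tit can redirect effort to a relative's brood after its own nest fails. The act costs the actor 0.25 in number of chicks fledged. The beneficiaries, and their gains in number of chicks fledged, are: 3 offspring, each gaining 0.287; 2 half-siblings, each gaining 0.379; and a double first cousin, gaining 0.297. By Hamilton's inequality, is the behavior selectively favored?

Hamilton's rule: the trait is favored when the sum of r·B over every recipient exceeds the actor's cost C.
r to an offspring = 0.5 (one parent–offspring link: r = (1/2)^1 = 1/2).
r to a half-sibling = 0.25 (half-sibs share one parent — one path of length 2: r = (1/2)^2 = 1/4).
r to a double first cousin = 0.25 (double first cousins share both grandparent pairs — four paths of length 4: r = 4·(1/2)^4 = 1/4).
Summing one r·B term per recipient: 3·0.5·0.287 + 2·0.25·0.379 + 1·0.25·0.297 = 0.69425.
0.69425 > 0.25: the indirect benefit exceeds the cost.

Yes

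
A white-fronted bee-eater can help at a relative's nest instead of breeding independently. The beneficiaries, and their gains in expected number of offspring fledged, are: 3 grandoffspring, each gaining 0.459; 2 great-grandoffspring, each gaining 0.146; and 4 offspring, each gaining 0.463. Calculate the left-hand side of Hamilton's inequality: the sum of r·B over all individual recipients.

1.30675

r to a grandoffspring = 1/4 (two parent–offspring links: r = (1/2)^2 = 1/4).
r to a great-grandoffspring = 0.125 (three parent–offspring links: r = (1/2)^3 = 1/8).
r to an offspring = 1/2 (one parent–offspring link: r = (1/2)^1 = 1/2).
Summing one r·B term per recipient: 3·0.25·0.459 + 2·0.125·0.146 + 4·0.5·0.463 = 1.30675.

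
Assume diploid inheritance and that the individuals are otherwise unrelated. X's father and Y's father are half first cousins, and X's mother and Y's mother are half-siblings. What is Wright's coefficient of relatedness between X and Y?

Relatedness sums over independent paths through distinct common ancestors.
X and Y are related in two ways: half second cousins through their fathers (r = 1/64) and half first cousins through their mothers (r = 1/16).
r = 1/64 + 1/16 = 0.078125.

0.078125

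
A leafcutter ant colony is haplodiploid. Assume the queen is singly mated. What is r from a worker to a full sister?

Haplodiploid full sisters inherit their father's entire haploid genome identically (contributing 1/2) and on average half of their mother's contribution (1/2 · 1/2 = 1/4); r = 1/2 + 1/4 = 3/4.

0.75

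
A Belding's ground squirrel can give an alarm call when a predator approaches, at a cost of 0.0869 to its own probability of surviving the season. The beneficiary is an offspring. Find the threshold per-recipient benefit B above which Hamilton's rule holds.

0.1738

r to an offspring = 0.5 (one parent–offspring link: r = (1/2)^1 = 1/2).
Hamilton's rule with n recipients of equal r: n·r·B > C, so B > C/(n·r) = 0.0869/(1·0.5) = 0.1738.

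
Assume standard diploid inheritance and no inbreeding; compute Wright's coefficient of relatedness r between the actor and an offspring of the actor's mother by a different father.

0.25

Each parent–offspring link contributes a factor of 1/2, and independent paths through distinct common ancestors add.
Half-sibs share one parent — one path of length 2: r = (1/2)^2 = 1/4.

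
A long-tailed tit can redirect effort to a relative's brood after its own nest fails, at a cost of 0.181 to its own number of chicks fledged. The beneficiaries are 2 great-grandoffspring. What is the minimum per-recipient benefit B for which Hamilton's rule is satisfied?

0.724

r to a great-grandoffspring = 0.125 (three parent–offspring links: r = (1/2)^3 = 1/8).
Hamilton's rule with n recipients of equal r: n·r·B > C, so B > C/(n·r) = 0.181/(2·0.125) = 0.724.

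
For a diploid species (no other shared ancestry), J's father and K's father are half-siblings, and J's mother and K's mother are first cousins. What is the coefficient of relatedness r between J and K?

0.09375

With two independent routes of shared ancestry, r is the sum of the two contributions.
J and K are related in two ways: half first cousins through their fathers (r = 1/16) and second cousins through their mothers (r = 1/32).
r = 1/16 + 1/32 = 0.09375.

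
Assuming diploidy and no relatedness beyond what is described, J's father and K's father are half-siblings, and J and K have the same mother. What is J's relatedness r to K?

0.3125

Wright's path rule: contributions from independent ancestry routes add.
J and K are related in two ways: half first cousins through their fathers (r = 1/16) and half-sibs through their shared mother (r = 1/4).
r = 1/16 + 1/4 = 0.3125.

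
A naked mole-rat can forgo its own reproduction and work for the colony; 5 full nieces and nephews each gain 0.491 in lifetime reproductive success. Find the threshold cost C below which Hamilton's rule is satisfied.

0.61375

r to a full niece or nephew = 0.25 (full aunt/uncle↔niece/nephew: two paths of length 3 through the shared grandparent pair: r = 2·(1/2)^3 = 1/4).
Hamilton's rule: n·r·B > C, so the trait is favored while C < n·r·B = 5·0.25·0.491 = 0.61375.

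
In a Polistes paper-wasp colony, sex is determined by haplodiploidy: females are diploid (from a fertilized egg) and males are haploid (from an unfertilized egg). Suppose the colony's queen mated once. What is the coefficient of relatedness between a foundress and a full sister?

Haplodiploid full sisters inherit their father's entire haploid genome identically (contributing 1/2) and on average half of their mother's contribution (1/2 · 1/2 = 1/4); r = 1/2 + 1/4 = 3/4.

0.75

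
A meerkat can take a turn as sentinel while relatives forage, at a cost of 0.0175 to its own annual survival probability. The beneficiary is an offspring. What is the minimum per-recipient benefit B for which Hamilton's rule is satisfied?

0.035

r to an offspring = 1/2 (one parent–offspring link: r = (1/2)^1 = 1/2).
Hamilton's rule with n recipients of equal r: n·r·B > C, so B > C/(n·r) = 0.0175/(1·0.5) = 0.035.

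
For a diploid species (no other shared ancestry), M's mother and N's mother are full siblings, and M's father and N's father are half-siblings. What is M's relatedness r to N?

0.1875

Relatedness sums over independent paths through distinct common ancestors.
M and N are related in two ways: first cousins through their mothers (r = 1/8) and half first cousins through their fathers (r = 1/16).
r = 1/8 + 1/16 = 3/16 = 0.1875.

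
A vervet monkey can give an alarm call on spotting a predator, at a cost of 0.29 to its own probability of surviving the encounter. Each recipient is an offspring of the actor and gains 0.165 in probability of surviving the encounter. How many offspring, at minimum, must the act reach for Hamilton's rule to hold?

r to an offspring = 1/2 (one parent–offspring link: r = (1/2)^1 = 1/2).
Hamilton's rule: n·r·B > C  ⇒  n > C/(r·B) = 0.29/(0.5·0.165) = 3.515.
The smallest integer exceeding 3.515 is 4.

4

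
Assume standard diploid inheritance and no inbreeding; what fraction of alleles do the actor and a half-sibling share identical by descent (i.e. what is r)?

0.25

Each parent–offspring link contributes a factor of 1/2, and independent paths through distinct common ancestors add.
Half-sibs share one parent — one path of length 2: r = (1/2)^2 = 1/4.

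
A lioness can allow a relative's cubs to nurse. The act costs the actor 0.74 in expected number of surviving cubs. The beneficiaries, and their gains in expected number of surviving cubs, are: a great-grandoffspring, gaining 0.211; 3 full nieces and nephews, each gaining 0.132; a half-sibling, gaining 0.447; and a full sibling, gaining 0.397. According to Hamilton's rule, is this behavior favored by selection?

Hamilton's rule: the trait is favored when the sum of r·B over every recipient exceeds the actor's cost C.
r to a great-grandoffspring = 0.125 (three parent–offspring links: r = (1/2)^3 = 1/8).
r to a full niece or nephew = 1/4 (full aunt/uncle↔niece/nephew: two paths of length 3 through the shared grandparent pair: r = 2·(1/2)^3 = 1/4).
r to a half-sibling = 1/4 (half-sibs share one parent — one path of length 2: r = (1/2)^2 = 1/4).
r to a full sibling = 0.5 (full sibs share both parents — two paths of length 2: r = 2·(1/2)^2 = 1/2).
Summing one r·B term per recipient: 1·0.125·0.211 + 3·0.25·0.132 + 1·0.25·0.447 + 1·0.5·0.397 = 0.435625.
0.435625 < 0.74: the indirect benefit is less than the cost.

No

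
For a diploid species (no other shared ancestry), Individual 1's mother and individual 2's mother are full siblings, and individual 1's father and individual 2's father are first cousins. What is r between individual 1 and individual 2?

0.15625

With two independent routes of shared ancestry, r is the sum of the two contributions.
Individual 1 and individual 2 are related in two ways: first cousins through their mothers (r = 1/8) and second cousins through their fathers (r = 1/32).
r = 1/8 + 1/32 = 5/32 = 0.15625.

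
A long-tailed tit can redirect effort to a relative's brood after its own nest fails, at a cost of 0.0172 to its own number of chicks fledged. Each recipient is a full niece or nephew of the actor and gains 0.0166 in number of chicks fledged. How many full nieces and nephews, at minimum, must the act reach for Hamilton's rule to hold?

5

r to a full niece or nephew = 0.25 (full aunt/uncle↔niece/nephew: two paths of length 3 through the shared grandparent pair: r = 2·(1/2)^3 = 1/4).
Hamilton's rule: n·r·B > C  ⇒  n > C/(r·B) = 0.0172/(0.25·0.0166) = 4.145.
The smallest integer exceeding 4.145 is 5.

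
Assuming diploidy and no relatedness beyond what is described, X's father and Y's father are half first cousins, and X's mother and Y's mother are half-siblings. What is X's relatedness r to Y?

Independent pedigree routes through distinct common ancestors add.
X and Y are related in two ways: half second cousins through their fathers (r = 1/64) and half first cousins through their mothers (r = 1/16).
r = 1/64 + 1/16 = 5/64 = 0.078125.

0.078125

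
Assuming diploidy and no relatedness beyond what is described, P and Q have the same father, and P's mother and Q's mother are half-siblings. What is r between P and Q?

With two independent routes of shared ancestry, r is the sum of the two contributions.
P and Q are related in two ways: half-sibs through their shared father (r = 1/4) and half first cousins through their mothers (r = 1/16).
r = 1/4 + 1/16 = 5/16 = 0.3125.

0.3125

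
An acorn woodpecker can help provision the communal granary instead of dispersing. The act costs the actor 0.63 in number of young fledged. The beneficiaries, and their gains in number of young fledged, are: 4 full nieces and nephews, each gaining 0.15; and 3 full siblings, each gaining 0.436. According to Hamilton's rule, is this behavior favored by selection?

Yes

Hamilton's rule: the trait is favored when the sum of r·B over every recipient exceeds the actor's cost C.
r to a full niece or nephew = 1/4 (full aunt/uncle↔niece/nephew: two paths of length 3 through the shared grandparent pair: r = 2·(1/2)^3 = 1/4).
r to a full sibling = 0.5 (full sibs share both parents — two paths of length 2: r = 2·(1/2)^2 = 1/2).
Summing one r·B term per recipient: 4·0.25·0.15 + 3·0.5·0.436 = 0.804.
0.804 > 0.63: the indirect benefit exceeds the cost.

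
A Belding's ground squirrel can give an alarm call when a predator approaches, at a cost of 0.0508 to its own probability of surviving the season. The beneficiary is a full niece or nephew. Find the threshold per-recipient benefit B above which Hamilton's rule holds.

r to a full niece or nephew = 0.25 (full aunt/uncle↔niece/nephew: two paths of length 3 through the shared grandparent pair: r = 2·(1/2)^3 = 1/4).
Hamilton's rule with n recipients of equal r: n·r·B > C, so B > C/(n·r) = 0.0508/(1·0.25) = 0.2032.

0.2032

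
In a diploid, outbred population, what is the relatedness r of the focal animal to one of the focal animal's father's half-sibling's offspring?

Each parent–offspring link contributes a factor of 1/2, and independent paths through distinct common ancestors add.
Half first cousins share one grandparent — one path of length 4: r = (1/2)^4 = 1/16.

0.0625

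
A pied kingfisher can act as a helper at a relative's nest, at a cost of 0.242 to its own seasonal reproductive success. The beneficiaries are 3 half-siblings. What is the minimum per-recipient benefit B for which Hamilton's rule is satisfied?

0.3227

r to a half-sibling = 1/4 (half-sibs share one parent — one path of length 2: r = (1/2)^2 = 1/4).
Hamilton's rule with n recipients of equal r: n·r·B > C, so B > C/(n·r) = 0.242/(3·0.25) = 0.3227.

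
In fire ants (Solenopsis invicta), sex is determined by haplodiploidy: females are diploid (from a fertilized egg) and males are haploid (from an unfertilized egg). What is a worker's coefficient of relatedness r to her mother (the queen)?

0.5

One meiotic link between diploid queen and diploid daughter: r = 1/2.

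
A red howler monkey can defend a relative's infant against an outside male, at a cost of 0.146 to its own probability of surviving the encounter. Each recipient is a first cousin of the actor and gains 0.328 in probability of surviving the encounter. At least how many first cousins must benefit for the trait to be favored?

r to a first cousin = 0.125 (first cousins share one grandparent pair — two paths of length 4: r = 2·(1/2)^4 = 1/8).
Hamilton's rule: n·r·B > C  ⇒  n > C/(r·B) = 0.146/(0.125·0.328) = 3.561.
The smallest integer exceeding 3.561 is 4.

4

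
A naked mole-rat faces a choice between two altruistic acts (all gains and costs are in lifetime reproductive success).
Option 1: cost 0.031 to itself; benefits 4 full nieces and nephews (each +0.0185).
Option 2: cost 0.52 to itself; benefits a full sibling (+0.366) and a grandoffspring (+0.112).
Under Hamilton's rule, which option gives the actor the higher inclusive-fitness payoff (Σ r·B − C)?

Option 1: r to a full niece or nephew = 0.25.
Option 1: Σ r·B − C = (4·0.25·0.0185) − 0.031 = -0.0125.
Option 2: r to a full sibling = 0.5.
Option 2: r to a grandoffspring = 0.25.
Option 2: Σ r·B − C = (1·0.5·0.366 + 1·0.25·0.112) − 0.52 = -0.309.
Option 1 has the higher net inclusive-fitness payoff.

Option 1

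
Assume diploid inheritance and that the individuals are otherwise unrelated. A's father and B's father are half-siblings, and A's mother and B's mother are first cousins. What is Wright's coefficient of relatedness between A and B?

Wright's path rule: contributions from independent ancestry routes add.
A and B are related in two ways: half first cousins through their fathers (r = 1/16) and second cousins through their mothers (r = 1/32).
r = 1/16 + 1/32 = 3/32 = 0.09375.

0.09375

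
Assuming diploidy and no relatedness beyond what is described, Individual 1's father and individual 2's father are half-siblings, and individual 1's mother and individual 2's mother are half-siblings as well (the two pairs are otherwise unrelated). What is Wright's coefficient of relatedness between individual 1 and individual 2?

0.125

Wright's path rule: contributions from independent ancestry routes add.
Individual 1 and individual 2 are related in two ways: half first cousins through their fathers (r = 1/16) and half first cousins through their mothers (r = 1/16).
r = 1/16 + 1/16 = 0.125.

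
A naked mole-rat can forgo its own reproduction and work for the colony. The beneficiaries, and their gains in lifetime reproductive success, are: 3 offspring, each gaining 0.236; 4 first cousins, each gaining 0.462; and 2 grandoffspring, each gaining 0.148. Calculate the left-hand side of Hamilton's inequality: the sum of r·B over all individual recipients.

0.659

r to an offspring = 1/2 (one parent–offspring link: r = (1/2)^1 = 1/2).
r to a first cousin = 1/8 (first cousins share one grandparent pair — two paths of length 4: r = 2·(1/2)^4 = 1/8).
r to a grandoffspring = 1/4 (two parent–offspring links: r = (1/2)^2 = 1/4).
Summing one r·B term per recipient: 3·0.5·0.236 + 4·0.125·0.462 + 2·0.25·0.148 = 0.659.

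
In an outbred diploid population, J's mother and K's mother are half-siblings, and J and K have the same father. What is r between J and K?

With two independent routes of shared ancestry, r is the sum of the two contributions.
J and K are related in two ways: half first cousins through their mothers (r = 1/16) and half-sibs through their shared father (r = 1/4).
r = 1/16 + 1/4 = 5/16 = 0.3125.

0.3125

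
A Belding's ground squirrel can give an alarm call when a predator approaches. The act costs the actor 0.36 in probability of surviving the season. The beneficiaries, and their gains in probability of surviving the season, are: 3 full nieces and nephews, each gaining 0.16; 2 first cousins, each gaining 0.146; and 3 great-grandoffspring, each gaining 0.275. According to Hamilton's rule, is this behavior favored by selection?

No

Hamilton's rule: the trait is favored when the sum of r·B over every recipient exceeds the actor's cost C.
r to a full niece or nephew = 1/4 (full aunt/uncle↔niece/nephew: two paths of length 3 through the shared grandparent pair: r = 2·(1/2)^3 = 1/4).
r to a first cousin = 1/8 (first cousins share one grandparent pair — two paths of length 4: r = 2·(1/2)^4 = 1/8).
r to a great-grandoffspring = 1/8 (three parent–offspring links: r = (1/2)^3 = 1/8).
Summing one r·B term per recipient: 3·0.25·0.16 + 2·0.125·0.146 + 3·0.125·0.275 = 0.259625.
0.259625 < 0.36: the indirect benefit is less than the cost.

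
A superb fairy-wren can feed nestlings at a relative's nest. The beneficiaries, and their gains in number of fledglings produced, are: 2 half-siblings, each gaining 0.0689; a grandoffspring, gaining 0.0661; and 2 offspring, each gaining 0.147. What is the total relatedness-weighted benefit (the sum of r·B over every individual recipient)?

r to a half-sibling = 1/4 (half-sibs share one parent — one path of length 2: r = (1/2)^2 = 1/4).
r to a grandoffspring = 1/4 (two parent–offspring links: r = (1/2)^2 = 1/4).
r to an offspring = 1/2 (one parent–offspring link: r = (1/2)^1 = 1/2).
Summing one r·B term per recipient: 2·0.25·0.0689 + 1·0.25·0.0661 + 2·0.5·0.147 = 0.197975.

0.197975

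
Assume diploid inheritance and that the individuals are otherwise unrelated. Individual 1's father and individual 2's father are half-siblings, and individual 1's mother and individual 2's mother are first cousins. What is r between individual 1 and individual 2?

With two independent routes of shared ancestry, r is the sum of the two contributions.
Individual 1 and individual 2 are related in two ways: half first cousins through their fathers (r = 1/16) and second cousins through their mothers (r = 1/32).
r = 1/16 + 1/32 = 0.09375.

0.09375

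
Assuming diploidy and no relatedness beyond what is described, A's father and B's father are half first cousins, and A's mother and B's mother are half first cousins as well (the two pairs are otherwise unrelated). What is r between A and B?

Relatedness sums over independent paths through distinct common ancestors.
A and B are related in two ways: half second cousins through their fathers (r = 1/64) and half second cousins through their mothers (r = 1/64).
r = 1/64 + 1/64 = 1/32 = 0.03125.

0.03125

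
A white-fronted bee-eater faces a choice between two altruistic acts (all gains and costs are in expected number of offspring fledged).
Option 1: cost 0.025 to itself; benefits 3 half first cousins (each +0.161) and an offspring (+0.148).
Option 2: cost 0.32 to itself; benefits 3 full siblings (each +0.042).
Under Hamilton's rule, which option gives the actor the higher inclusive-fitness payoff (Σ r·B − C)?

Option 1

Option 1: r to a half first cousin = 0.0625.
Option 1: r to an offspring = 0.5.
Option 1: Σ r·B − C = (3·0.0625·0.161 + 1·0.5·0.148) − 0.025 = 0.0791875.
Option 2: r to a full sibling = 0.5.
Option 2: Σ r·B − C = (3·0.5·0.042) − 0.32 = -0.257.
Option 1 has the higher net inclusive-fitness payoff.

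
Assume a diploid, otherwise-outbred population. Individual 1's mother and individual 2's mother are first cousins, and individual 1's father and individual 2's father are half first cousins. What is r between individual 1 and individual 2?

0.046875

Wright's path rule: contributions from independent ancestry routes add.
Individual 1 and individual 2 are related in two ways: second cousins through their mothers (r = 1/32) and half second cousins through their fathers (r = 1/64).
r = 1/32 + 1/64 = 0.046875.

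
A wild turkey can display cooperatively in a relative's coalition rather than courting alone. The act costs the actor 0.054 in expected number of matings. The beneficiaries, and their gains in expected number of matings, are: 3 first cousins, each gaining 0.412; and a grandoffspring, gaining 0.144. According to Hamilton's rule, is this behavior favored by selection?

Yes

Hamilton's rule: the trait is favored when the sum of r·B over every recipient exceeds the actor's cost C.
r to a first cousin = 0.125 (first cousins share one grandparent pair — two paths of length 4: r = 2·(1/2)^4 = 1/8).
r to a grandoffspring = 1/4 (two parent–offspring links: r = (1/2)^2 = 1/4).
Summing one r·B term per recipient: 3·0.125·0.412 + 1·0.25·0.144 = 0.1905.
0.1905 > 0.054: the indirect benefit exceeds the cost.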